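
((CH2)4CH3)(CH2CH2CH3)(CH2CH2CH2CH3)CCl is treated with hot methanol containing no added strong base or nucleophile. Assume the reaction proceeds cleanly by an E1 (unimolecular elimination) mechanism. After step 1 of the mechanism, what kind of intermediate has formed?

tertiary carbocation

Step 1: The C–Cl bond breaks with both electrons going to the chloride; Cl⁻ leaves and a tertiary carbocation remains.
After step 1 the species present is a tertiary carbocation.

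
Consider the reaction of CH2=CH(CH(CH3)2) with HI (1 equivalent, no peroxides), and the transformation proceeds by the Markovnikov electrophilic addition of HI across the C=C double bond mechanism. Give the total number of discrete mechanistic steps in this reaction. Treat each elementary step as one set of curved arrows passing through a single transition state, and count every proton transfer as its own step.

Step 1: The π electrons of the C=C bond attack a proton of HI; Markovnikov addition places the new C–H on the less-substituted alkene carbon, so the positive charge ends up on the more-substituted carbon — a secondary carbocation. The H–I bond breaks heterolytically, releasing I⁻.
Step 2: A 1,2-hydride shift from the adjacent isopropyl carbon moves the positive charge from the secondary centre to an adjacent carbon, generating a more stable tertiary carbocation.
Step 3: The I⁻ anion donates a lone pair to the carbocation, forming the new C–I σ-bond and giving the neutral alkyl halide.
Total: 3 elementary steps.

3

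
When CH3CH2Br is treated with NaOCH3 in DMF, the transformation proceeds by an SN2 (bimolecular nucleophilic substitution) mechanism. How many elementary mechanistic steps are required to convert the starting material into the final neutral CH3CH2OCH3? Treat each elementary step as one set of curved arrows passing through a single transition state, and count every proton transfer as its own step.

1

Step 1: Backside attack by CH3O⁻ on the carbon bearing the bromide: the new C–O bond forms as the C–Br bond breaks, with Walden inversion at carbon.
Total: 1 elementary step.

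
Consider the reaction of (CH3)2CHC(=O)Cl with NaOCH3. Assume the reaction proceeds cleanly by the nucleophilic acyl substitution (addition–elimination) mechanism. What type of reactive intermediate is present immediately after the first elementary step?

tetrahedral intermediate

Step 1: A lone pair on the O of CH3O⁻ attacks the electrophilic acyl carbon; the π(C=O) electrons move onto oxygen, giving a tetrahedral intermediate.
After step 1 the species present is a tetrahedral intermediate.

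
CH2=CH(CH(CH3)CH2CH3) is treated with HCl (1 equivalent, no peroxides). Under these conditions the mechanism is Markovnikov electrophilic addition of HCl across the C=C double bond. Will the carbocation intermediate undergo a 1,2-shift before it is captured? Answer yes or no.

The first-formed carbocation is secondary.
The adjacent sec-butyl carbon already bears 2 other carbon substituents and has a hydrogen to migrate; after a 1,2-hydride shift from that carbon the positive charge sits on a tertiary centre.
Tertiary is more stable than secondary, so the shift occurs.

yes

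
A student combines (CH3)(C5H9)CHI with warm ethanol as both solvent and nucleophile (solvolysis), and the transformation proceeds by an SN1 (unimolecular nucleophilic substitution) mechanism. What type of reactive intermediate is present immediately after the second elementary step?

tertiary carbocation

Step 1: Ionisation: the C–I σ-bond cleaves heterolytically; both bonding electrons depart with I⁻, leaving a secondary carbocation at the α-carbon.
Step 2: Carbocation rearrangement: a 1,2-hydride shift from the adjacent cyclopentyl carbon converts the initially-formed secondary cation into the more stable tertiary cation.
After step 2 the species present is a tertiary carbocation.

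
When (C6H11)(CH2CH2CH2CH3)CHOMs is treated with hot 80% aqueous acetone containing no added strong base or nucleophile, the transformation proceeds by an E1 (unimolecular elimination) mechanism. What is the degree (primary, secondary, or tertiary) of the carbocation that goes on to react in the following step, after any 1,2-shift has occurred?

Step 1: Rate-determining heterolysis of the C–O bond gives MsO⁻ and a secondary carbocation.
Step 2: A hydride (H with its bonding pair) migrates from the adjacent cyclohexyl carbon to the cationic centre — a 1,2-hydride shift — upgrading the secondary cation to a tertiary one.
The cation rearranges from secondary to tertiary via a 1,2-hydride shift from the adjacent cyclohexyl carbon; the tertiary cation is what reacts next.

tertiary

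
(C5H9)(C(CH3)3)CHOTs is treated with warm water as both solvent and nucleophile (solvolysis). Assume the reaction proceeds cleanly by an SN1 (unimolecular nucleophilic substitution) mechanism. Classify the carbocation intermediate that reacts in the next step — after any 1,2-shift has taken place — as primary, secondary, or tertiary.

tertiary

Step 1: Ionisation: the C–O σ-bond cleaves heterolytically; both bonding electrons depart with TsO⁻, leaving a secondary carbocation at the α-carbon.
Step 2: A hydride (H with its bonding pair) migrates from the adjacent cyclopentyl carbon to the cationic centre — a 1,2-hydride shift — upgrading the secondary cation to a tertiary one.
The cation rearranges from secondary to tertiary via a 1,2-hydride shift from the adjacent cyclopentyl carbon; the tertiary cation is what reacts next.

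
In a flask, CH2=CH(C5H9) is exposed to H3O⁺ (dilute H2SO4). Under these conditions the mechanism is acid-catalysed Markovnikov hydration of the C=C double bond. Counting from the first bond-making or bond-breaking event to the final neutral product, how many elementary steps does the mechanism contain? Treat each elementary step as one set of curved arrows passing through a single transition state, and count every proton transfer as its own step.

4

Step 1: The π electrons of the C=C bond attack a proton of H3O⁺; Markovnikov addition places the new C–H on the less-substituted alkene carbon, so the positive charge ends up on the more-substituted carbon — a secondary carbocation. H2O is released.
Step 2: Carbocation rearrangement: a 1,2-hydride shift from the adjacent cyclopentyl carbon converts the initially-formed secondary cation into the more stable tertiary cation.
Step 3: A lone pair on the oxygen of H2O attacks the carbocation, forming a C–O bond and an oxonium ion (a protonated alcohol).
Step 4: H2O removes a proton from the oxonium oxygen, regenerating H3O⁺ and giving the neutral alcohol.
Total: 4 elementary steps.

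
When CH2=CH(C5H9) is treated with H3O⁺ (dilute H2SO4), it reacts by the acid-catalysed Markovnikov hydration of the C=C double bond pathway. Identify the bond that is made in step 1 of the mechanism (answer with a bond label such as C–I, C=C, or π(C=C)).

C–H

Step 1: The π electrons of the C=C bond attack a proton of H3O⁺; Markovnikov addition places the new C–H on the less-substituted alkene carbon, so the positive charge ends up on the more-substituted carbon — a secondary carbocation. H2O is released.
The bond formed in this step is the C–H bond.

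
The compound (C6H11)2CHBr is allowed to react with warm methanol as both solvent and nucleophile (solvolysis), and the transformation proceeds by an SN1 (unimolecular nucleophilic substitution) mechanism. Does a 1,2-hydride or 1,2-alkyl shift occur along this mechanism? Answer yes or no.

yes

The first-formed carbocation is secondary.
The adjacent cyclohexyl carbon already bears 2 other carbon substituents and has a hydrogen to migrate; after a 1,2-hydride shift from that carbon the positive charge sits on a tertiary centre.
Tertiary is more stable than secondary, so the shift occurs.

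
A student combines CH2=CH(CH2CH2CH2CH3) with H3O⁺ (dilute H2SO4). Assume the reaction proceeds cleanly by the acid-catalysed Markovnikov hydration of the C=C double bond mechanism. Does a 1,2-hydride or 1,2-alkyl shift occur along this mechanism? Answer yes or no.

no

The first-formed carbocation is secondary.
No single 1,2-shift to an adjacent carbon would produce a more-substituted cation than the one already present, so no rearrangement occurs.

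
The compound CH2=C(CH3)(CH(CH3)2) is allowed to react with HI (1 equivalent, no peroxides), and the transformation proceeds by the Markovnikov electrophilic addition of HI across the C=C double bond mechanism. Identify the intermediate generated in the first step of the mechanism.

Step 1: Protonation of the alkene by HI: the π bond acts as the nucleophile and picks up H⁺, giving the more stable (Markovnikov) tertiary carbocation. The H–I bond breaks heterolytically, releasing I⁻.
After step 1 the species present is a tertiary carbocation.

tertiary carbocation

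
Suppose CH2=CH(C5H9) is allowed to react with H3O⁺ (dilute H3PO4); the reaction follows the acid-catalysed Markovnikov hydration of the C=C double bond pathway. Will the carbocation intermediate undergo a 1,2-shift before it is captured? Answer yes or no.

yes

The first-formed carbocation is secondary.
The adjacent cyclopentyl carbon already bears 2 other carbon substituents and has a hydrogen to migrate; after a 1,2-hydride shift from that carbon the positive charge sits on a tertiary centre.
Tertiary is more stable than secondary, so the shift occurs.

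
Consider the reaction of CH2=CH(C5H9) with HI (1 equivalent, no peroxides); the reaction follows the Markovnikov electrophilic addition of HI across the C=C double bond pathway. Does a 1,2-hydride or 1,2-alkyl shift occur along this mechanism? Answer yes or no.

The first-formed carbocation is secondary.
The adjacent cyclopentyl carbon already bears 2 other carbon substituents and has a hydrogen to migrate; after a 1,2-hydride shift from that carbon the positive charge sits on a tertiary centre.
Tertiary is more stable than secondary, so the shift occurs.

yes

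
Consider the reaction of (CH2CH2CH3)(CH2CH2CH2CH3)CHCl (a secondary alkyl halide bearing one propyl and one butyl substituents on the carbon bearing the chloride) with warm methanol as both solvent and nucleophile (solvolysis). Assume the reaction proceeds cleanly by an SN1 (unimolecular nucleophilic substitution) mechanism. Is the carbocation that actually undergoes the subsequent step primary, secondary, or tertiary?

secondary

Step 1: Rate-determining heterolysis of the C–Cl bond gives Cl⁻ and a secondary carbocation.
No single 1,2-shift to an adjacent carbon would give a more-substituted cation, so no rearrangement occurs.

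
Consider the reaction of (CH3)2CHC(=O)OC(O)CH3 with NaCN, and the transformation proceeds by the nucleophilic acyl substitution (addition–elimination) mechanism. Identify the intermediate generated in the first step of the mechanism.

Step 1: Nucleophilic addition of CN⁻ to the acyl carbon breaks the π(C=O) bond and yields a tetrahedral, anionic intermediate.
After step 1 the species present is a tetrahedral intermediate.

tetrahedral intermediate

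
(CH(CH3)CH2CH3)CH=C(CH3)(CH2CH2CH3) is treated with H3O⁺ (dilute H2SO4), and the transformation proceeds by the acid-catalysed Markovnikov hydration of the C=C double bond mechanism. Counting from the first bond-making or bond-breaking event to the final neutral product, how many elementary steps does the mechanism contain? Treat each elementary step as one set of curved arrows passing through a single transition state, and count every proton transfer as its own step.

3

Step 1: Electrophilic addition begins with the π(C=C) electrons forming a bond to the proton of H3O⁺. Following Markovnikov's rule, the resulting cation is tertiary. H2O is released.
(No 1,2-shift: no single shift to an adjacent carbon would give a more stable cation.)
Step 2: Water acts as the nucleophile: an oxygen lone pair bonds to the cationic carbon, giving an oxonium-ion intermediate.
Step 3: Deprotonation of the oxonium ion by a water molecule delivers the neutral alcohol and regenerates the acid catalyst.
Total: 3 elementary steps.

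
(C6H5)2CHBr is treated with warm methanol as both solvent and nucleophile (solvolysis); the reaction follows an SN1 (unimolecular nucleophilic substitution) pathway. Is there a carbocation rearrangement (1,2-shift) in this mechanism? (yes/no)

no

The first-formed carbocation is secondary.
No single 1,2-shift to an adjacent carbon would produce a more-substituted cation than the one already present, so no rearrangement occurs.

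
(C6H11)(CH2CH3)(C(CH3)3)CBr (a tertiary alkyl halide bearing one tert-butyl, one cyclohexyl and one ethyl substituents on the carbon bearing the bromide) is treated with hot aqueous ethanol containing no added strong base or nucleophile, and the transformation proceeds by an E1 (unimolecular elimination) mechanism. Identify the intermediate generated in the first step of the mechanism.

Step 1: Unassisted departure of Br⁻ (taking the C–Br bonding pair) generates a tertiary carbocation.
After step 1 the species present is a tertiary carbocation.

tertiary carbocation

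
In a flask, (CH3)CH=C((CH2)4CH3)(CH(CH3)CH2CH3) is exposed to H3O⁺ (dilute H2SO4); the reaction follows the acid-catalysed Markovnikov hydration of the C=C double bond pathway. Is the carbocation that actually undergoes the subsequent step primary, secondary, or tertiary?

tertiary

Step 1: The π electrons of the C=C bond attack a proton of H3O⁺; Markovnikov addition places the new C–H on the less-substituted alkene carbon, so the positive charge ends up on the more-substituted carbon — a tertiary carbocation. H2O is released.
No single 1,2-shift to an adjacent carbon would give a more-substituted cation, so no rearrangement occurs.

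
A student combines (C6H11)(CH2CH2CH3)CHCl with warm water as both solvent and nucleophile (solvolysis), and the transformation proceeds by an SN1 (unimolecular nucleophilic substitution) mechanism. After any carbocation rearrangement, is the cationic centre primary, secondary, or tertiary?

Step 1: Ionisation: the C–Cl σ-bond cleaves heterolytically; both bonding electrons depart with Cl⁻, leaving a secondary carbocation at the α-carbon.
Step 2: Carbocation rearrangement: a 1,2-hydride shift from the adjacent cyclohexyl carbon converts the initially-formed secondary cation into the more stable tertiary cation.
The cation rearranges from secondary to tertiary via a 1,2-hydride shift from the adjacent cyclohexyl carbon; the tertiary cation is what reacts next.

tertiary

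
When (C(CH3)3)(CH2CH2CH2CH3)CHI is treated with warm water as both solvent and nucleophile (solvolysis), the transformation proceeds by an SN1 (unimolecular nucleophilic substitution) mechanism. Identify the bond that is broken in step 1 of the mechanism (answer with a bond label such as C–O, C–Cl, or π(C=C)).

C–I

Step 1: Ionisation: the C–I σ-bond cleaves heterolytically; both bonding electrons depart with I⁻, leaving a secondary carbocation at the α-carbon.
The bond broken in this step is the C–I bond.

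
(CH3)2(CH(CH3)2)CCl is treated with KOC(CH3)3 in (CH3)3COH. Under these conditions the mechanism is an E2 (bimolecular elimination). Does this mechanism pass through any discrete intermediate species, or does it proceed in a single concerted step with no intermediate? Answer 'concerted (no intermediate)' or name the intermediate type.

In one step, (CH3)3CO⁻ pulls off a β-proton, the C–Cl bond cleaves, and a C=C double bond forms between the α- and β-carbons (E2, anti elimination).
All bond changes occur in one transition state; no discrete intermediate is formed.

concerted (no intermediate)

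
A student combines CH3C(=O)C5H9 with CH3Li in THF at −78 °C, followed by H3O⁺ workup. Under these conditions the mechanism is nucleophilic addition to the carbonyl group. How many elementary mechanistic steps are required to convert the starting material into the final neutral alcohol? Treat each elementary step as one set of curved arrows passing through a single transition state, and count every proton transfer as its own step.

2

Step 1: A lone pair / filled orbital on the carbanion-like carbon of CH3Li attacks the electrophilic carbonyl carbon; the π(C=O) electrons shift onto oxygen, producing a tetrahedral alkoxide intermediate.
Step 2: On H3O⁺ workup the alkoxide oxygen is protonated, giving an alcohol.
Total: 2 elementary steps.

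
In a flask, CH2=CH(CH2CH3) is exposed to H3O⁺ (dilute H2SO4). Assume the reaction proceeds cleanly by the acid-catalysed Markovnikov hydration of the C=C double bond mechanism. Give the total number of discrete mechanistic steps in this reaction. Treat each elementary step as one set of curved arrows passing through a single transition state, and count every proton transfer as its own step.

Step 1: Protonation of the alkene by H3O⁺: the π bond acts as the nucleophile and picks up H⁺, giving the more stable (Markovnikov) secondary carbocation. H2O is released.
(No 1,2-shift: no single shift to an adjacent carbon would give a more stable cation.)
Step 2: A lone pair on the oxygen of H2O attacks the carbocation, forming a C–O bond and an oxonium ion (a protonated alcohol).
Step 3: H2O removes a proton from the oxonium oxygen, regenerating H3O⁺ and giving the neutral alcohol.
Total: 3 elementary steps.

3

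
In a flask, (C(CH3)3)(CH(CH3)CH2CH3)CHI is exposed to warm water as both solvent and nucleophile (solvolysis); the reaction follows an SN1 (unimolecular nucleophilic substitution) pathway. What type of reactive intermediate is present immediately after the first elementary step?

secondary carbocation

Step 1: Ionisation: the C–I σ-bond cleaves heterolytically; both bonding electrons depart with I⁻, leaving a secondary carbocation at the α-carbon.
After step 1 the species present is a secondary carbocation.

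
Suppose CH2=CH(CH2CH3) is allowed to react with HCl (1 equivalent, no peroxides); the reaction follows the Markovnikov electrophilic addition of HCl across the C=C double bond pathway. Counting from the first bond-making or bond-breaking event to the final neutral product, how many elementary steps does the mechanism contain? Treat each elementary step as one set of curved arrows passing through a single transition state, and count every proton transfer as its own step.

2

Step 1: Electrophilic addition begins with the π(C=C) electrons forming a bond to the proton of HCl. Following Markovnikov's rule, the resulting cation is secondary. The H–Cl bond breaks heterolytically, releasing Cl⁻.
(No 1,2-shift: no single shift to an adjacent carbon would give a more stable cation.)
Step 2: The Cl⁻ anion donates a lone pair to the carbocation, forming the new C–Cl σ-bond and giving the neutral alkyl halide.
Total: 2 elementary steps.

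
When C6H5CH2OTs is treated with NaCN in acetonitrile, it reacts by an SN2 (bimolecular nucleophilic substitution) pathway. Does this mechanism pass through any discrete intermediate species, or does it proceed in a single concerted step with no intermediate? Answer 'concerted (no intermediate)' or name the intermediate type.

concerted (no intermediate)

Backside attack by CN⁻ on the carbon bearing the tosylate: the new C–C bond forms as the C–O bond breaks, with Walden inversion at carbon.
All bond changes occur in one transition state; no discrete intermediate is formed.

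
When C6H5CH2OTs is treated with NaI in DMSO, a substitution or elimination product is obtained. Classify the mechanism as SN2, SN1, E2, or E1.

SN2

Conditions: a primary substrate with a strong nucleophile in the polar aprotic solvent DMSO.
These conditions are the textbook signature of the SN2 pathway.
An unhindered substrate with a strong nucleophile in a polar aprotic solvent favours one-step backside displacement.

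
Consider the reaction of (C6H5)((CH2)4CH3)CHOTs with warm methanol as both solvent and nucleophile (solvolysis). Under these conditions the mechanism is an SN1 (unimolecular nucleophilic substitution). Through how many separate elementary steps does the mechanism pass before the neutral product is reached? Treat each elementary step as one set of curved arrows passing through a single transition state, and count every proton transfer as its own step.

3

Step 1: Ionisation: the C–O σ-bond cleaves heterolytically; both bonding electrons depart with TsO⁻, leaving a secondary carbocation at the α-carbon.
(No 1,2-shift: no single shift to an adjacent carbon would give a more stable cation.)
Step 2: A lone pair on the oxygen of CH3OH attacks the carbocation, forming a new C–O σ-bond and an oxonium ion.
Step 3: Deprotonation of the oxonium oxygen by solvent methanol yields the neutral ether.
Total: 3 elementary steps.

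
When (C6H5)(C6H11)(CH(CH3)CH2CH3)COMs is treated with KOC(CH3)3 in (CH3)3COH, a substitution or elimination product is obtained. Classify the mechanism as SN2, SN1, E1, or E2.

E2

Conditions: a strong/bulky base with a tertiary substrate bearing a β-hydrogen.
These conditions are the textbook signature of the E2 pathway.
A strong (often hindered) base removes a β-H in concert with loss of the leaving group — bimolecular elimination.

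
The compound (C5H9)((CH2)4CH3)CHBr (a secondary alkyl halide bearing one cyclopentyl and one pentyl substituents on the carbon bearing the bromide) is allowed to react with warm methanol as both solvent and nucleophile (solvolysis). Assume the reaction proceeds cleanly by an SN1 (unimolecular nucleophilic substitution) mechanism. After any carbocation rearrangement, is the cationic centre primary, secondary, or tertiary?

tertiary

Step 1: Rate-determining heterolysis of the C–Br bond gives Br⁻ and a secondary carbocation.
Step 2: Carbocation rearrangement: a 1,2-hydride shift from the adjacent cyclopentyl carbon converts the initially-formed secondary cation into the more stable tertiary cation.
The cation rearranges from secondary to tertiary via a 1,2-hydride shift from the adjacent cyclopentyl carbon; the tertiary cation is what reacts next.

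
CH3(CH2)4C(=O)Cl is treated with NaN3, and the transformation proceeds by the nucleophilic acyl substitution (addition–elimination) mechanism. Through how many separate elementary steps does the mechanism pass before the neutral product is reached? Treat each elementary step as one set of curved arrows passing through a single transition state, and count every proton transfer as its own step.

2

Step 1: Nucleophilic addition of N3⁻ to the acyl carbon breaks the π(C=O) bond and yields a tetrahedral, anionic intermediate.
Step 2: An oxygen lone pair re-forms the C=O π bond as the C–Cl σ-bond breaks; Cl⁻ is expelled.
Total: 2 elementary steps.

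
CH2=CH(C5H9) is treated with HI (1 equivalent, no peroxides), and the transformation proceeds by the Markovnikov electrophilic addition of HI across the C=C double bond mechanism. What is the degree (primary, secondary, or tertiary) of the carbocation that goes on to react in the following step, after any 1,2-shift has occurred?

tertiary

Step 1: Protonation of the alkene by HI: the π bond acts as the nucleophile and picks up H⁺, giving the more stable (Markovnikov) secondary carbocation. The H–I bond breaks heterolytically, releasing I⁻.
Step 2: A 1,2-hydride shift from the adjacent cyclopentyl carbon moves the positive charge from the secondary centre to an adjacent carbon, generating a more stable tertiary carbocation.
The cation rearranges from secondary to tertiary via a 1,2-hydride shift from the adjacent cyclopentyl carbon; the tertiary cation is what reacts next.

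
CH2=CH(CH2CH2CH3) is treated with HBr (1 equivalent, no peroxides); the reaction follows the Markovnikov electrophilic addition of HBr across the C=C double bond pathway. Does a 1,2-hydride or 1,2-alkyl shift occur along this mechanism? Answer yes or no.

no

The first-formed carbocation is secondary.
No single 1,2-shift to an adjacent carbon would produce a more-substituted cation than the one already present, so no rearrangement occurs.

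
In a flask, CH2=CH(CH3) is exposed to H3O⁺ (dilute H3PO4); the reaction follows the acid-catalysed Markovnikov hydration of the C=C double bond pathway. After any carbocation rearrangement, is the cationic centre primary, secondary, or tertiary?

Step 1: Electrophilic addition begins with the π(C=C) electrons forming a bond to the proton of H3O⁺. Following Markovnikov's rule, the resulting cation is secondary. H2O is released.
No single 1,2-shift to an adjacent carbon would give a more-substituted cation, so no rearrangement occurs.

secondary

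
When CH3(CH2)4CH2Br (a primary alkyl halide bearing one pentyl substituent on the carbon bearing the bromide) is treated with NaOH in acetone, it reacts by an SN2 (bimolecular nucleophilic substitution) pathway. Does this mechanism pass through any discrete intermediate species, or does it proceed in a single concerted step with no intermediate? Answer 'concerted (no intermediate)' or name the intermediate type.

Backside attack by OH⁻ on the carbon bearing the bromide: the new C–O bond forms as the C–Br bond breaks, with Walden inversion at carbon.
All bond changes occur in one transition state; no discrete intermediate is formed.

concerted (no intermediate)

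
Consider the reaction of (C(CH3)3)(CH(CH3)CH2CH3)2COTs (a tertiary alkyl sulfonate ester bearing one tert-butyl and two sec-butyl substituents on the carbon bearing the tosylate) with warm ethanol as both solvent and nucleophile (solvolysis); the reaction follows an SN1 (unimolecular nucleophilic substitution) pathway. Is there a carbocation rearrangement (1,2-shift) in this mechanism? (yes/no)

no

The first-formed carbocation is tertiary.
No single 1,2-shift to an adjacent carbon would produce a more-substituted cation than the one already present, so no rearrangement occurs.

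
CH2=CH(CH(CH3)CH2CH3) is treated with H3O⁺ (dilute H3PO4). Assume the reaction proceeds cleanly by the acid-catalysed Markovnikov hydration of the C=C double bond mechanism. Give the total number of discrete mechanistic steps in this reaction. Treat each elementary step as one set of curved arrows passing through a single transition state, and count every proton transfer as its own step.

Step 1: Protonation of the alkene by H3O⁺: the π bond acts as the nucleophile and picks up H⁺, giving the more stable (Markovnikov) secondary carbocation. H2O is released.
Step 2: Carbocation rearrangement: a 1,2-hydride shift from the adjacent sec-butyl carbon converts the initially-formed secondary cation into the more stable tertiary cation.
Step 3: Nucleophilic capture of the cation by H2O produces the protonated alcohol (an oxonium ion).
Step 4: Deprotonation of the oxonium ion by a water molecule delivers the neutral alcohol and regenerates the acid catalyst.
Total: 4 elementary steps.

4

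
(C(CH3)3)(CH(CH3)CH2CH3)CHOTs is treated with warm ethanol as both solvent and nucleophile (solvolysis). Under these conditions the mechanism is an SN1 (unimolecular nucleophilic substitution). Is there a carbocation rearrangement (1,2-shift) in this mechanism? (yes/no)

The first-formed carbocation is secondary.
The adjacent sec-butyl carbon already bears 2 other carbon substituents and has a hydrogen to migrate; after a 1,2-hydride shift from that carbon the positive charge sits on a tertiary centre.
Tertiary is more stable than secondary, so the shift occurs.

yes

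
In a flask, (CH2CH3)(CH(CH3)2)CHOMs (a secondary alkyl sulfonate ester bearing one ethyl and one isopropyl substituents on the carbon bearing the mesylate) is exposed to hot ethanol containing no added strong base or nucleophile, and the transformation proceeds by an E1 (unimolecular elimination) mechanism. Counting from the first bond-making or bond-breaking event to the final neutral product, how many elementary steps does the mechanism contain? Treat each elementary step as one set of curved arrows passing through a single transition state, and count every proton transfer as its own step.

3

Step 1: Unassisted departure of MsO⁻ (taking the C–O bonding pair) generates a secondary carbocation.
Step 2: Carbocation rearrangement: a 1,2-hydride shift from the adjacent isopropyl carbon converts the initially-formed secondary cation into the more stable tertiary cation.
Step 3: Loss of a β-proton to an ethanol molecule of the solvent: the C–H bonding pair collapses toward the cationic carbon to form the C=C π bond, yielding the alkene.
Total: 3 elementary steps.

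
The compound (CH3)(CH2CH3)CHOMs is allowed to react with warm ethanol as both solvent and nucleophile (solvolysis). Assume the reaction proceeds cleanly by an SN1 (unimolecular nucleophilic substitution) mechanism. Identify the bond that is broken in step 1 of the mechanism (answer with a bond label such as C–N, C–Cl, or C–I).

C–O

Step 1: Rate-determining heterolysis of the C–O bond gives MsO⁻ and a secondary carbocation.
The bond broken in this step is the C–O bond.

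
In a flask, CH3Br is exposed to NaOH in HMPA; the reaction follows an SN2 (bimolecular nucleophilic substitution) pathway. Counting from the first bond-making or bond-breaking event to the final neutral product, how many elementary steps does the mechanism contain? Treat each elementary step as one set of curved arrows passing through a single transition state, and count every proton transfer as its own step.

1

Step 1: OH⁻ attacks the back face of the α-carbon while Br⁻ departs with the C–Br bonding pair — a single concerted displacement through a pentacoordinate transition state.
Total: 1 elementary step.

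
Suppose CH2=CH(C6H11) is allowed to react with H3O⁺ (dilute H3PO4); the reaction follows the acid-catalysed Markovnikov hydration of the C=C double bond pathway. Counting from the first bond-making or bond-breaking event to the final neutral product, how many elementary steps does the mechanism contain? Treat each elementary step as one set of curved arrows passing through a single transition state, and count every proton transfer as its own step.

4

Step 1: Electrophilic addition begins with the π(C=C) electrons forming a bond to the proton of H3O⁺. Following Markovnikov's rule, the resulting cation is secondary. H2O is released.
Step 2: Carbocation rearrangement: a 1,2-hydride shift from the adjacent cyclohexyl carbon converts the initially-formed secondary cation into the more stable tertiary cation.
Step 3: Nucleophilic capture of the cation by H2O produces the protonated alcohol (an oxonium ion).
Step 4: H2O removes a proton from the oxonium oxygen, regenerating H3O⁺ and giving the neutral alcohol.
Total: 4 elementary steps.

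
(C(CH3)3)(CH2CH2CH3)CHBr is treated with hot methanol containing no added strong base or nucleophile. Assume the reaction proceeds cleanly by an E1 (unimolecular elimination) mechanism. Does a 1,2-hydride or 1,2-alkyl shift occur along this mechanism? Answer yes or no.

yes

The first-formed carbocation is secondary.
The adjacent tert-butyl carbon has no hydrogen but bears methyl groups; migration of one methyl with its bonding pair (a 1,2-methyl shift) places the charge on a tertiary centre.
Tertiary is more stable than secondary, so the shift occurs.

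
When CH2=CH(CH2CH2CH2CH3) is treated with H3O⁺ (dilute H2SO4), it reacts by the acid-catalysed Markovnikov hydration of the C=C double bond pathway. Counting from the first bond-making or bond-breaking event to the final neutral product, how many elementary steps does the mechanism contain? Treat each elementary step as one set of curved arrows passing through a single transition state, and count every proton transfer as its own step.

Step 1: Electrophilic addition begins with the π(C=C) electrons forming a bond to the proton of H3O⁺. Following Markovnikov's rule, the resulting cation is secondary. H2O is released.
(No 1,2-shift: no single shift to an adjacent carbon would give a more stable cation.)
Step 2: A lone pair on the oxygen of H2O attacks the carbocation, forming a C–O bond and an oxonium ion (a protonated alcohol).
Step 3: Proton transfer from the O–H of the oxonium ion to H2O completes the catalytic cycle and yields the alcohol.
Total: 3 elementary steps.

3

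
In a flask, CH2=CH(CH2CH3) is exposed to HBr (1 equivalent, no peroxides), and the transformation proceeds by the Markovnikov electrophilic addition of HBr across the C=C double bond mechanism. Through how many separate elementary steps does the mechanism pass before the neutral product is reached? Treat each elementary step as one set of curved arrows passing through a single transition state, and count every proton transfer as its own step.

Step 1: The π electrons of the C=C bond attack a proton of HBr; Markovnikov addition places the new C–H on the less-substituted alkene carbon, so the positive charge ends up on the more-substituted carbon — a secondary carbocation. The H–Br bond breaks heterolytically, releasing Br⁻.
(No 1,2-shift: no single shift to an adjacent carbon would give a more stable cation.)
Step 2: The Br⁻ anion donates a lone pair to the carbocation, forming the new C–Br σ-bond and giving the neutral alkyl halide.
Total: 2 elementary steps.

2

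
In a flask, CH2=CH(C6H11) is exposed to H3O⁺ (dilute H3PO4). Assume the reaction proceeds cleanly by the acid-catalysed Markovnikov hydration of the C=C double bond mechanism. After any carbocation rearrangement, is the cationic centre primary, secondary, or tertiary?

Step 1: The π electrons of the C=C bond attack a proton of H3O⁺; Markovnikov addition places the new C–H on the less-substituted alkene carbon, so the positive charge ends up on the more-substituted carbon — a secondary carbocation. H2O is released.
Step 2: Carbocation rearrangement: a 1,2-hydride shift from the adjacent cyclohexyl carbon converts the initially-formed secondary cation into the more stable tertiary cation.
The cation rearranges from secondary to tertiary via a 1,2-hydride shift from the adjacent cyclohexyl carbon; the tertiary cation is what reacts next.

tertiary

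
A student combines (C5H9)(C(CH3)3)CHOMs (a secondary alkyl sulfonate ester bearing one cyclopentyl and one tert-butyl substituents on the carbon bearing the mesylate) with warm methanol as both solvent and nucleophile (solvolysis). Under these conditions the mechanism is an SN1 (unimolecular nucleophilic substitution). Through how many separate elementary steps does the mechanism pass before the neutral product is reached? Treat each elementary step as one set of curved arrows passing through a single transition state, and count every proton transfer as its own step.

Step 1: Ionisation: the C–O σ-bond cleaves heterolytically; both bonding electrons depart with MsO⁻, leaving a secondary carbocation at the α-carbon.
Step 2: A hydride (H with its bonding pair) migrates from the adjacent cyclopentyl carbon to the cationic centre — a 1,2-hydride shift — upgrading the secondary cation to a tertiary one.
Step 3: A lone pair on the oxygen of CH3OH attacks the carbocation, forming a new C–O σ-bond and an oxonium ion.
Step 4: Deprotonation of the oxonium oxygen by solvent methanol yields the neutral ether.
Total: 4 elementary steps.

4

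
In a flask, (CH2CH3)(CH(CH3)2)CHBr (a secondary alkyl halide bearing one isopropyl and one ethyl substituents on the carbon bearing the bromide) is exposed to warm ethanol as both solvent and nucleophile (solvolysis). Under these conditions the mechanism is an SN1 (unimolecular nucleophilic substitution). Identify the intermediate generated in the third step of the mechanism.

oxonium ion

Step 1: Rate-determining heterolysis of the C–Br bond gives Br⁻ and a secondary carbocation.
Step 2: A 1,2-hydride shift from the adjacent isopropyl carbon moves the positive charge from the secondary centre to an adjacent carbon, generating a more stable tertiary carbocation.
Step 3: A lone pair on the oxygen of CH3CH2OH attacks the carbocation, forming a new C–O σ-bond and an oxonium ion.
After step 3 the species present is an oxonium ion.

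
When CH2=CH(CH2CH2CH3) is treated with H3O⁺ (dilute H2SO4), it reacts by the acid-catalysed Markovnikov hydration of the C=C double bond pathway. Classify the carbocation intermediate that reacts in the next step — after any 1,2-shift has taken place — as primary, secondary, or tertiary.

secondary

Step 1: Protonation of the alkene by H3O⁺: the π bond acts as the nucleophile and picks up H⁺, giving the more stable (Markovnikov) secondary carbocation. H2O is released.
No single 1,2-shift to an adjacent carbon would give a more-substituted cation, so no rearrangement occurs.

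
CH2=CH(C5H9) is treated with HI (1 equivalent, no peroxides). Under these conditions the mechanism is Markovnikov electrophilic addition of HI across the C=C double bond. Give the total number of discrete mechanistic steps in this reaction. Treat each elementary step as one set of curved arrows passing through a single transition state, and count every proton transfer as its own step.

3

Step 1: The π electrons of the C=C bond attack a proton of HI; Markovnikov addition places the new C–H on the less-substituted alkene carbon, so the positive charge ends up on the more-substituted carbon — a secondary carbocation. The H–I bond breaks heterolytically, releasing I⁻.
Step 2: A 1,2-hydride shift from the adjacent cyclopentyl carbon moves the positive charge from the secondary centre to an adjacent carbon, generating a more stable tertiary carbocation.
Step 3: The I⁻ anion donates a lone pair to the carbocation, forming the new C–I σ-bond and giving the neutral alkyl halide.
Total: 3 elementary steps.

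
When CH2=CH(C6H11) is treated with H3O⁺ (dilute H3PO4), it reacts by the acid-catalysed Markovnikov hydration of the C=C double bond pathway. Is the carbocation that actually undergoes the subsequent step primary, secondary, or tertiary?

Step 1: The π electrons of the C=C bond attack a proton of H3O⁺; Markovnikov addition places the new C–H on the less-substituted alkene carbon, so the positive charge ends up on the more-substituted carbon — a secondary carbocation. H2O is released.
Step 2: A 1,2-hydride shift from the adjacent cyclohexyl carbon moves the positive charge from the secondary centre to an adjacent carbon, generating a more stable tertiary carbocation.
The cation rearranges from secondary to tertiary via a 1,2-hydride shift from the adjacent cyclohexyl carbon; the tertiary cation is what reacts next.

tertiary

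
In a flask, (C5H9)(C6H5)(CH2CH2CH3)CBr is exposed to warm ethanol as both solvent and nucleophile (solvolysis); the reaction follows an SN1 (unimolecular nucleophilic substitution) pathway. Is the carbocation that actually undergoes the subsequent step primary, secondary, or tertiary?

Step 1: Rate-determining heterolysis of the C–Br bond gives Br⁻ and a tertiary carbocation.
No single 1,2-shift to an adjacent carbon would give a more-substituted cation, so no rearrangement occurs.

tertiary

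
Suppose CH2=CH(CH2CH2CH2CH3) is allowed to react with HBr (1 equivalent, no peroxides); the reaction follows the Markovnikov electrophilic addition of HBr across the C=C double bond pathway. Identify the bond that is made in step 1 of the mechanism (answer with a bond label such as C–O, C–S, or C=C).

Step 1: The π electrons of the C=C bond attack a proton of HBr; Markovnikov addition places the new C–H on the less-substituted alkene carbon, so the positive charge ends up on the more-substituted carbon — a secondary carbocation. The H–Br bond breaks heterolytically, releasing Br⁻.
The bond formed in this step is the C–H bond.

C–H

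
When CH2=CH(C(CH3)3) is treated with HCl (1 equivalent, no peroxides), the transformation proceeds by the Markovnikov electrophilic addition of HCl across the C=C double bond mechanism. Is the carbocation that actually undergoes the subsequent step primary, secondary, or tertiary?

tertiary

Step 1: The π electrons of the C=C bond attack a proton of HCl; Markovnikov addition places the new C–H on the less-substituted alkene carbon, so the positive charge ends up on the more-substituted carbon — a secondary carbocation. The H–Cl bond breaks heterolytically, releasing Cl⁻.
Step 2: A 1,2-methyl shift from the adjacent tert-butyl carbon moves the positive charge from the secondary centre to an adjacent carbon, generating a more stable tertiary carbocation.
The cation rearranges from secondary to tertiary via a 1,2-methyl shift from the adjacent tert-butyl carbon; the tertiary cation is what reacts next.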